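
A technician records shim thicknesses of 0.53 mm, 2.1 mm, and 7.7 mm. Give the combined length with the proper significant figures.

0.53 mm + 2.1 mm + 7.7 mm = 10.33 mm.
Addition/subtraction keeps the fewest decimal places: 0.53 → 2 decimal places, 2.1 → 1 decimal place, 7.7 → 1 decimal place; limit is 1.
Rounded to 1 decimal place: 10.3 mm.

10.3 mm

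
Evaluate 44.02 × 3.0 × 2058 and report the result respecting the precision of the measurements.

44.02 × 3.0 × 2058 = 271779.48
Multiplication/division keeps the fewest significant figures: 44.02 → 4 s.f., 3.0 → 2 s.f., 2058 → 4 s.f.; limit is 2.
Rounded to 2 significant figures: 2.7 × 10⁵.

2.7 × 10⁵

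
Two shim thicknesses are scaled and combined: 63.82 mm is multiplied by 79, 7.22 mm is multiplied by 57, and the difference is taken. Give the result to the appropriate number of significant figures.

4.6 × 10^3 mm

63.82 × 79 = 5041.78 → 5.0 × 10^3 mm (2 s.f., last digit at the 10^2 place).
7.22 × 57 = 411.54 → 4.1 × 10^2 mm (2 s.f., last digit at the 10^1 place).
Difference: 4630.24 mm; keep the coarser place, 10^2.
Result: 4.6 × 10^3 mm.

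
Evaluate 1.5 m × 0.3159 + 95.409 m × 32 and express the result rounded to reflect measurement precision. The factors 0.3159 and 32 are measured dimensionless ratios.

3.1 × 10^3 m

1.5 × 0.3159 = 0.47385 → 4.7 × 10^-1 m (2 s.f., last digit at the 10^-2 place).
95.409 × 32 = 3053.088 → 3.1 × 10^3 m (2 s.f., last digit at the 10^2 place).
Sum: 3053.56185 m; keep the coarser place, 10^2.
Result: 3.1 × 10^3 m.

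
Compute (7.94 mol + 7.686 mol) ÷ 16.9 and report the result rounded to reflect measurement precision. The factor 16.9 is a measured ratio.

7.94 mol + 7.686 mol = 15.626 mol; the sum is limited to 2 decimal places (4 s.f.).
Carrying full precision, 15.626 ÷ 16.9 = 0.924615384615… mol; 16.9 has 3 s.f., so the result keeps min(4, 3) = 3 s.f.
Rounded to 3 significant figures: 0.925 mol.

0.925 mol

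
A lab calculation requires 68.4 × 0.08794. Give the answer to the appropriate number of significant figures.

68.4 × 0.08794 = 6.015096
Multiplication/division keeps the fewest significant figures: 68.4 → 3 s.f., 0.08794 → 4 s.f.; limit is 3.
Rounded to 3 significant figures: 6.02.

6.02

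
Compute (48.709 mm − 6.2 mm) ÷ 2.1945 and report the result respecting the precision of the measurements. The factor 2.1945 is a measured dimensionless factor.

48.709 mm − 6.2 mm = 42.509 mm; the difference is limited to 1 decimal place (3 s.f.).
Carrying full precision, 42.509 ÷ 2.1945 = 19.370699476… mm; 2.1945 has 5 s.f., so the result keeps min(3, 5) = 3 s.f.
Rounded to 3 significant figures: 19.4 mm.

19.4 mm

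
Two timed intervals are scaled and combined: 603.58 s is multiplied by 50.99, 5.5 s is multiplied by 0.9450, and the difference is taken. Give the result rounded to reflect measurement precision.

3.077 × 10^4 s

603.58 × 50.99 = 30776.5442 → 3.078 × 10^4 s (4 s.f., last digit at the 10^1 place).
5.5 × 0.9450 = 5.1975 → 5.2 s (2 s.f., last digit at the 10^-1 place).
Difference: 30771.3467 s; keep the coarser place, 10^1.
Result: 3.077 × 10^4 s.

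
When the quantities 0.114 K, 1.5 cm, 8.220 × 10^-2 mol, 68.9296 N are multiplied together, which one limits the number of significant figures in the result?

0.114 K → 3 s.f.; 1.5 cm → 2 s.f.; 8.220 × 10^-2 mol → 4 s.f.; 68.9296 N → 6 s.f.
The fewest is 2 significant figures, from 1.5 cm.

1.5 cm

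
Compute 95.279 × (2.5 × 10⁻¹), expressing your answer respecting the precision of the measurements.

95.279 × (2.5 × 10⁻¹) = 23.81975
Multiplication/division keeps the fewest significant figures: 95.279 → 5 s.f., 2.5 × 10⁻¹ → 2 s.f.; limit is 2.
Rounded to 2 significant figures: 24.

24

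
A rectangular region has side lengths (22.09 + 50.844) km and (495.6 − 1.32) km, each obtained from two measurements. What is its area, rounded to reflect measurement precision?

3.605 × 10⁴ km²

22.09 + 50.844 = 72.934, limited to 2 d.p. → 4 s.f.; 495.6 − 1.32 = 494.28, limited to 1 d.p. → 4 s.f.
Carrying full precision, 72.934 × 494.28 = 36049.81752; keep min(4, 4) = 4 s.f.
Rounded to 4 significant figures: 3.605 × 10⁴ km².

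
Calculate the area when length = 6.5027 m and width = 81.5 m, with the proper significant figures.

5.30 × 10² m²

area = 6.5027 m × 81.5 m = 529.97005 m².
6.5027 has 5 significant figures; 81.5 has 3.
Division/multiplication keeps the fewest: 3 significant figures.
Rounded: 5.30 × 10² m².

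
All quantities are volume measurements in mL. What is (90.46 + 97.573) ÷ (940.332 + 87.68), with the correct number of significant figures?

1.8291 × 10^-1

90.46 + 97.573 = 188.033, limited to 2 d.p. → 5 s.f.; 940.332 + 87.68 = 1028.012, limited to 2 d.p. → 6 s.f.
Carrying full precision, 188.033 ÷ 1028.012 = 0.182909343471…; keep min(5, 6) = 5 s.f.
Rounded to 5 significant figures: 1.8291 × 10^-1.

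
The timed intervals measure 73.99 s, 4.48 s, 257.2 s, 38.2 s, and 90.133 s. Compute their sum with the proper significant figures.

73.99 s + 4.48 s + 257.2 s + 38.2 s + 90.133 s = 464.003 s.
Addition/subtraction keeps the fewest decimal places: 73.99 → 2 decimal places, 4.48 → 2 decimal places, 257.2 → 1 decimal place, 38.2 → 1 decimal place, 90.133 → 3 decimal places; limit is 1.
Rounded to 1 decimal place: 464.0 s.

464.0 s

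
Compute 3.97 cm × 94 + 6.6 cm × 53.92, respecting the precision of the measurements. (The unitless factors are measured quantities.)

3.97 × 94 = 373.18 → 3.7 × 10² cm (2 s.f., last digit at the 10^1 place).
6.6 × 53.92 = 355.872 → 3.6 × 10² cm (2 s.f., last digit at the 10^1 place).
Sum: 729.052 cm; keep the coarser place, 10^1.
Result: 7.3 × 10² cm.

7.3 × 10² cm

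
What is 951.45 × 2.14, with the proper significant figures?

2.04 × 10³

951.45 × 2.14 = 2036.103
Multiplication/division keeps the fewest significant figures: 951.45 → 5 s.f., 2.14 → 3 s.f.; limit is 3.
Rounded to 3 significant figures: 2.04 × 10³.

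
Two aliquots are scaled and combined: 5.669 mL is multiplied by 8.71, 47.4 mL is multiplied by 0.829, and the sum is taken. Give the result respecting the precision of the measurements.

5.669 × 8.71 = 49.37699 → 49.4 mL (3 s.f., last digit at the 10^-1 place).
47.4 × 0.829 = 39.2946 → 39.3 mL (3 s.f., last digit at the 10^-1 place).
Sum: 88.67159 mL; keep the coarser place, 10^-1.
Result: 88.7 mL.

88.7 mL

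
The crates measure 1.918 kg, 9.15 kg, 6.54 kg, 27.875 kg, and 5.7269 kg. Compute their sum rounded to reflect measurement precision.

1.918 kg + 9.15 kg + 6.54 kg + 27.875 kg + 5.7269 kg = 51.2099 kg.
Addition/subtraction keeps the fewest decimal places: 1.918 → 3 decimal places, 9.15 → 2 decimal places, 6.54 → 2 decimal places, 27.875 → 3 decimal places, 5.7269 → 4 decimal places; limit is 2.
Rounded to 2 decimal places: 51.21 kg.

51.21 kg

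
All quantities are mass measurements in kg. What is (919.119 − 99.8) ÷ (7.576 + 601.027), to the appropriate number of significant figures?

919.119 − 99.8 = 819.319, limited to 1 d.p. → 4 s.f.; 7.576 + 601.027 = 608.603, limited to 3 d.p. → 6 s.f.
Carrying full precision, 819.319 ÷ 608.603 = 1.34622898671…; keep min(4, 6) = 4 s.f.
Rounded to 4 significant figures: 1.346.

1.346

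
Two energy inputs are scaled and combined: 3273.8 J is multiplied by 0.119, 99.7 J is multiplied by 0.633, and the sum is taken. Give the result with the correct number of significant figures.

453 J

3273.8 × 0.119 = 389.5822 → 3.90 × 10^2 J (3 s.f., last digit at the 10^0 place).
99.7 × 0.633 = 63.1101 → 63.1 J (3 s.f., last digit at the 10^-1 place).
Sum: 452.6923 J; keep the coarser place, 10^0.
Result: 453 J.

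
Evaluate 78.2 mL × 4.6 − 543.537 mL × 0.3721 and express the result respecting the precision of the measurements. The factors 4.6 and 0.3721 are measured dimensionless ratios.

78.2 × 4.6 = 359.72 → 3.6 × 10^2 mL (2 s.f., last digit at the 10^1 place).
543.537 × 0.3721 = 202.2501177 → 202.3 mL (4 s.f., last digit at the 10^-1 place).
Difference: 157.4698823 mL; keep the coarser place, 10^1.
Result: 1.6 × 10^2 mL.

1.6 × 10^2 mL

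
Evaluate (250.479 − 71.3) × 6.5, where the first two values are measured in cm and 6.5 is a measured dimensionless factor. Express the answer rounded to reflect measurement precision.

1.2 × 10^3 cm

250.479 cm − 71.3 cm = 179.179 cm; the difference is limited to 1 decimal place (4 s.f.).
Carrying full precision, 179.179 × 6.5 = 1164.6635 cm; 6.5 has 2 s.f., so the result keeps min(4, 2) = 2 s.f.
Rounded to 2 significant figures: 1.2 × 10^3 cm.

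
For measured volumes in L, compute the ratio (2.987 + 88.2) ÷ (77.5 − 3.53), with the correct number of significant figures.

2.987 + 88.2 = 91.187, limited to 1 d.p. → 3 s.f.; 77.5 − 3.53 = 73.97, limited to 1 d.p. → 3 s.f.
Carrying full precision, 91.187 ÷ 73.97 = 1.23275652291…; keep min(3, 3) = 3 s.f.
Rounded to 3 significant figures: 1.23.

1.23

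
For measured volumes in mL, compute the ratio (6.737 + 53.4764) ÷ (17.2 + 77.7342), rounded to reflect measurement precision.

6.34 × 10⁻¹

6.737 + 53.4764 = 60.2134, limited to 3 d.p. → 5 s.f.; 17.2 + 77.7342 = 94.9342, limited to 1 d.p. → 3 s.f.
Carrying full precision, 60.2134 ÷ 94.9342 = 0.634264574832…; keep min(5, 3) = 3 s.f.
Rounded to 3 significant figures: 6.34 × 10⁻¹.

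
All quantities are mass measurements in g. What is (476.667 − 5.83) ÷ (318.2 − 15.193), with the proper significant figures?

1.554

476.667 − 5.83 = 470.837, limited to 2 d.p. → 5 s.f.; 318.2 − 15.193 = 303.007, limited to 1 d.p. → 4 s.f.
Carrying full precision, 470.837 ÷ 303.007 = 1.55388159349…; keep min(5, 4) = 4 s.f.
Rounded to 4 significant figures: 1.554.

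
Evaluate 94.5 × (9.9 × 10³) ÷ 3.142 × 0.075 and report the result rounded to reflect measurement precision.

94.5 × (9.9 × 10³) ÷ 3.142 × 0.075 = 22331.7154679…
Multiplication/division keeps the fewest significant figures: 94.5 → 3 s.f., 9.9 × 10³ → 2 s.f., 3.142 → 4 s.f., 0.075 → 2 s.f.; limit is 2.
Rounded to 2 significant figures: 2.2 × 10⁴.

2.2 × 10⁴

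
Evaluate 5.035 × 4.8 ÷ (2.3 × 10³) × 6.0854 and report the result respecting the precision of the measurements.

5.035 × 4.8 ÷ (2.3 × 10³) × 6.0854 = 0.0639443248696…
Multiplication/division keeps the fewest significant figures: 5.035 → 4 s.f., 4.8 → 2 s.f., 2.3 × 10³ → 2 s.f., 6.0854 → 5 s.f.; limit is 2.
Rounded to 2 significant figures: 0.064.

0.064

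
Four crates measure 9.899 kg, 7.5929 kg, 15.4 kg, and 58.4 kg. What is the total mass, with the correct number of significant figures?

9.899 kg + 7.5929 kg + 15.4 kg + 58.4 kg = 91.2919 kg.
Addition/subtraction keeps the fewest decimal places: 9.899 → 3 decimal places, 7.5929 → 4 decimal places, 15.4 → 1 decimal place, 58.4 → 1 decimal place; limit is 1.
Rounded to 1 decimal place: 91.3 kg.

91.3 kg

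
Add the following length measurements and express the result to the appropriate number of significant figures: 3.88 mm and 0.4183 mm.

3.88 mm + 0.4183 mm = 4.2983 mm.
Addition/subtraction keeps the fewest decimal places: 3.88 → 2 decimal places, 0.4183 → 4 decimal places; limit is 2.
Rounded to 2 decimal places: 4.30 mm.

4.30 mm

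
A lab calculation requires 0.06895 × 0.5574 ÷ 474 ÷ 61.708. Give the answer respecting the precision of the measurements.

0.06895 × 0.5574 ÷ 474 ÷ 61.708 = 0.00000131395781521…
Multiplication/division keeps the fewest significant figures: 0.06895 → 4 s.f., 0.5574 → 4 s.f., 474 → 3 s.f., 61.708 → 5 s.f.; limit is 3.
Rounded to 3 significant figures: 1.31 × 10^-6.

1.31 × 10^-6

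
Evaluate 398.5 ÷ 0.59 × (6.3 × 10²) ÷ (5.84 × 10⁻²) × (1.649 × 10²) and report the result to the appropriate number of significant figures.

398.5 ÷ 0.59 × (6.3 × 10²) ÷ (5.84 × 10⁻²) × (1.649 × 10²) = 1.20150248143 × 10^9…
Multiplication/division keeps the fewest significant figures: 398.5 → 4 s.f., 0.59 → 2 s.f., 6.3 × 10² → 2 s.f., 5.84 × 10⁻² → 3 s.f., 1.649 × 10² → 4 s.f.; limit is 2.
Rounded to 2 significant figures: 1.2 × 10⁹.

1.2 × 10⁹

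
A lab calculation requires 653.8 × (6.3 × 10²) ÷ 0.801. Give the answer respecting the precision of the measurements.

653.8 × (6.3 × 10²) ÷ 0.801 = 514224.719101…
Multiplication/division keeps the fewest significant figures: 653.8 → 4 s.f., 6.3 × 10² → 2 s.f., 0.801 → 3 s.f.; limit is 2.
Rounded to 2 significant figures: 5.1 × 10⁵.

5.1 × 10⁵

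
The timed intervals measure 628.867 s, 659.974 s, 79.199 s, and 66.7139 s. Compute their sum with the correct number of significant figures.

1.434754 × 10^3 s

628.867 s + 659.974 s + 79.199 s + 66.7139 s = 1434.7539 s.
Addition/subtraction keeps the fewest decimal places: 628.867 → 3 decimal places, 659.974 → 3 decimal places, 79.199 → 3 decimal places, 66.7139 → 4 decimal places; limit is 3.
Rounded to 3 decimal places: 1.434754 × 10^3 s.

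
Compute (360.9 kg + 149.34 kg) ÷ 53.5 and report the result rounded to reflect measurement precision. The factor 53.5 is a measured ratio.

9.54 kg

360.9 kg + 149.34 kg = 510.24 kg; the sum is limited to 1 decimal place (4 s.f.).
Carrying full precision, 510.24 ÷ 53.5 = 9.53719626168… kg; 53.5 has 3 s.f., so the result keeps min(4, 3) = 3 s.f.
Rounded to 3 significant figures: 9.54 kg.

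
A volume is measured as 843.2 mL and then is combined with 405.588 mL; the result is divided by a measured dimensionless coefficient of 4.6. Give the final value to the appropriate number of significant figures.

2.7 × 10² mL

843.2 mL + 405.588 mL = 1248.788 mL; the sum is limited to 1 decimal place (5 s.f.).
Carrying full precision, 1248.788 ÷ 4.6 = 271.475652174… mL; 4.6 has 2 s.f., so the result keeps min(5, 2) = 2 s.f.
Rounded to 2 significant figures: 2.7 × 10² mL.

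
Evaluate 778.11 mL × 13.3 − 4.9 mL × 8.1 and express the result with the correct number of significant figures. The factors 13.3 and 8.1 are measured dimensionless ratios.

778.11 × 13.3 = 10348.863 → 1.03 × 10^4 mL (3 s.f., last digit at the 10^2 place).
4.9 × 8.1 = 39.69 → 4.0 × 10^1 mL (2 s.f., last digit at the 10^0 place).
Difference: 10309.173 mL; keep the coarser place, 10^2.
Result: 1.03 × 10^4 mL.

1.03 × 10^4 mL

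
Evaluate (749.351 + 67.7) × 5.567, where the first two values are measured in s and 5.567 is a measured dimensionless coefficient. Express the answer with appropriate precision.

749.351 s + 67.7 s = 817.051 s; the sum is limited to 1 decimal place (4 s.f.).
Carrying full precision, 817.051 × 5.567 = 4548.522917 s; 5.567 has 4 s.f., so the result keeps min(4, 4) = 4 s.f.
Rounded to 4 significant figures: 4549 s.

4549 s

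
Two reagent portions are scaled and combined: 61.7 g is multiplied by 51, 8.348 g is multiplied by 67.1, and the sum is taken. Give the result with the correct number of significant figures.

3.7 × 10^3 g

61.7 × 51 = 3146.7 → 3.1 × 10^3 g (2 s.f., last digit at the 10^2 place).
8.348 × 67.1 = 560.1508 → 560. g (3 s.f., last digit at the 10^0 place).
Sum: 3706.8508 g; keep the coarser place, 10^2.
Result: 3.7 × 10^3 g.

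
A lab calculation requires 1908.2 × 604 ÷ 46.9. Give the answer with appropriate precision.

1908.2 × 604 ÷ 46.9 = 24574.6865672…
Multiplication/division keeps the fewest significant figures: 1908.2 → 5 s.f., 604 → 3 s.f., 46.9 → 3 s.f.; limit is 3.
Rounded to 3 significant figures: 2.46 × 10⁴.

2.46 × 10⁴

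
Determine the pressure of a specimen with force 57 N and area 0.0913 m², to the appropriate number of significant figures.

6.2 × 10² Pa

pressure = 57 N ÷ 0.0913 m² = 624.315443593… Pa.
57 has 2 significant figures; 0.0913 has 3.
Division/multiplication keeps the fewest: 2 significant figures.
Rounded: 6.2 × 10² Pa.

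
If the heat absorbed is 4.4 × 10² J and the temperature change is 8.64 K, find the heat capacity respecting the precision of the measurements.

51 J/K

heat capacity = 4.4 × 10² J ÷ 8.64 K = 50.9259259259… J/K.
4.4 × 10² has 2 significant figures; 8.64 has 3.
Division/multiplication keeps the fewest: 2 significant figures.
Rounded: 51 J/K.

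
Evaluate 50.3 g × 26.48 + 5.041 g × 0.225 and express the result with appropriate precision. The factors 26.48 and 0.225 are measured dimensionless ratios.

1.33 × 10³ g

50.3 × 26.48 = 1331.944 → 1.33 × 10³ g (3 s.f., last digit at the 10^1 place).
5.041 × 0.225 = 1.134225 → 1.13 g (3 s.f., last digit at the 10^-2 place).
Sum: 1333.078225 g; keep the coarser place, 10^1.
Result: 1.33 × 10³ g.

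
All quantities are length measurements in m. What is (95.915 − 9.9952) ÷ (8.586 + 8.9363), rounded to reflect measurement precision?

95.915 − 9.9952 = 85.9198, limited to 3 d.p. → 5 s.f.; 8.586 + 8.9363 = 17.5223, limited to 3 d.p. → 5 s.f.
Carrying full precision, 85.9198 ÷ 17.5223 = 4.90345445518…; keep min(5, 5) = 5 s.f.
Rounded to 5 significant figures: 4.9035.

4.9035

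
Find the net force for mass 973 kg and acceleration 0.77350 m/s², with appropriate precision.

753 N

net force = 973 kg × 0.77350 m/s² = 752.6155 N.
973 has 3 significant figures; 0.77350 has 5.
Division/multiplication keeps the fewest: 3 significant figures.
Rounded: 753 N.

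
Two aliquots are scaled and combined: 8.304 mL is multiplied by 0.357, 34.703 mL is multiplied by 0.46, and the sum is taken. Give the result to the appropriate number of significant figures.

8.304 × 0.357 = 2.964528 → 2.96 mL (3 s.f., last digit at the 10^-2 place).
34.703 × 0.46 = 15.96338 → 16 mL (2 s.f., last digit at the 10^0 place).
Sum: 18.927908 mL; keep the coarser place, 10^0.
Result: 19 mL.

19 mL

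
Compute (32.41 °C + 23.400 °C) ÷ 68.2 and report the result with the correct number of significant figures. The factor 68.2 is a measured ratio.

0.818 °C

32.41 °C + 23.400 °C = 55.810 °C; the sum is limited to 2 decimal places (4 s.f.).
Carrying full precision, 55.810 ÷ 68.2 = 0.818328445748… °C; 68.2 has 3 s.f., so the result keeps min(4, 3) = 3 s.f.
Rounded to 3 significant figures: 0.818 °C.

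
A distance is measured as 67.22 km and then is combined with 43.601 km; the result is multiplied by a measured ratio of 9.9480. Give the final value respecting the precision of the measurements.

67.22 km + 43.601 km = 110.821 km; the sum is limited to 2 decimal places (5 s.f.).
Carrying full precision, 110.821 × 9.9480 = 1102.447308 km; 9.9480 has 5 s.f., so the result keeps min(5, 5) = 5 s.f.
Rounded to 5 significant figures: 1102.4 km.

1102.4 km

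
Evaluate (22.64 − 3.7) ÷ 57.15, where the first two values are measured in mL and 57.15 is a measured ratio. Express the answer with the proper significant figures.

22.64 mL − 3.7 mL = 18.94 mL; the difference is limited to 1 decimal place (3 s.f.).
Carrying full precision, 18.94 ÷ 57.15 = 0.331408573928… mL; 57.15 has 4 s.f., so the result keeps min(3, 4) = 3 s.f.
Rounded to 3 significant figures: 0.331 mL.

0.331 mL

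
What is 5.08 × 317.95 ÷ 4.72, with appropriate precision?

5.08 × 317.95 ÷ 4.72 = 342.200423729…
Multiplication/division keeps the fewest significant figures: 5.08 → 3 s.f., 317.95 → 5 s.f., 4.72 → 3 s.f.; limit is 3.
Rounded to 3 significant figures: 342.

342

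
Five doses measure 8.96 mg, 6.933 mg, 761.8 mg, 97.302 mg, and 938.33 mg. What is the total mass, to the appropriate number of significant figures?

8.96 mg + 6.933 mg + 761.8 mg + 97.302 mg + 938.33 mg = 1813.325 mg.
Addition/subtraction keeps the fewest decimal places: 8.96 → 2 decimal places, 6.933 → 3 decimal places, 761.8 → 1 decimal place, 97.302 → 3 decimal places, 938.33 → 2 decimal places; limit is 1.
Rounded to 1 decimal place: 1813.3 mg.

1813.3 mg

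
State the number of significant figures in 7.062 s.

4

7.062: zeros between nonzero digits are significant.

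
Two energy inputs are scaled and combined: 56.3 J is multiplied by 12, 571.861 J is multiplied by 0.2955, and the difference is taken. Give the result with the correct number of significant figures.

56.3 × 12 = 675.6 → 6.8 × 10² J (2 s.f., last digit at the 10^1 place).
571.861 × 0.2955 = 168.9849255 → 1.690 × 10² J (4 s.f., last digit at the 10^-1 place).
Difference: 506.6150745 J; keep the coarser place, 10^1.
Result: 5.1 × 10² J.

5.1 × 10² J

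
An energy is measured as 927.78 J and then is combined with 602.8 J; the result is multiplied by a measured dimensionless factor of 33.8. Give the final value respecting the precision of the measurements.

927.78 J + 602.8 J = 1530.58 J; the sum is limited to 1 decimal place (5 s.f.).
Carrying full precision, 1530.58 × 33.8 = 51733.604 J; 33.8 has 3 s.f., so the result keeps min(5, 3) = 3 s.f.
Rounded to 3 significant figures: 5.17 × 10^4 J.

5.17 × 10^4 J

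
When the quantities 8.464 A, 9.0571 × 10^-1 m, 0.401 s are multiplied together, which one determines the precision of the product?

0.401 s

8.464 A → 4 s.f.; 9.0571 × 10^-1 m → 5 s.f.; 0.401 s → 3 s.f.
The fewest is 3 significant figures, from 0.401 s.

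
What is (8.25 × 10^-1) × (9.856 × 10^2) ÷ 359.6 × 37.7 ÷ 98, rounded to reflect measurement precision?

0.87

(8.25 × 10^-1) × (9.856 × 10^2) ÷ 359.6 × 37.7 ÷ 98 = 0.869861751152…
Multiplication/division keeps the fewest significant figures: 8.25 × 10^-1 → 3 s.f., 9.856 × 10^2 → 4 s.f., 359.6 → 4 s.f., 37.7 → 3 s.f., 98 → 2 s.f.; limit is 2.
Rounded to 2 significant figures: 0.87.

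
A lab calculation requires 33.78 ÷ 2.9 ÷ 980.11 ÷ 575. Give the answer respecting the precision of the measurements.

2.1 × 10^-5

33.78 ÷ 2.9 ÷ 980.11 ÷ 575 = 0.0000206689770173…
Multiplication/division keeps the fewest significant figures: 33.78 → 4 s.f., 2.9 → 2 s.f., 980.11 → 5 s.f., 575 → 3 s.f.; limit is 2.
Rounded to 2 significant figures: 2.1 × 10^-5.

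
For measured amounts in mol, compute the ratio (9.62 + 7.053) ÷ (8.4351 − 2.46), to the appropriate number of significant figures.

9.62 + 7.053 = 16.673, limited to 2 d.p. → 4 s.f.; 8.4351 − 2.46 = 5.9751, limited to 2 d.p. → 3 s.f.
Carrying full precision, 16.673 ÷ 5.9751 = 2.79041354956…; keep min(4, 3) = 3 s.f.
Rounded to 3 significant figures: 2.79.

2.79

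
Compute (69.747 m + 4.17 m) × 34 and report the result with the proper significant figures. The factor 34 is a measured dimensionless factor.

2.5 × 10³ m

69.747 m + 4.17 m = 73.917 m; the sum is limited to 2 decimal places (4 s.f.).
Carrying full precision, 73.917 × 34 = 2513.178 m; 34 has 2 s.f., so the result keeps min(4, 2) = 2 s.f.
Rounded to 2 significant figures: 2.5 × 10³ m.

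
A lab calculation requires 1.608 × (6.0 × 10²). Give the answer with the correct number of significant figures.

1.608 × (6.0 × 10²) = 964.8
Multiplication/division keeps the fewest significant figures: 1.608 → 4 s.f., 6.0 × 10² → 2 s.f.; limit is 2.
Rounded to 2 significant figures: 9.6 × 10².

9.6 × 10²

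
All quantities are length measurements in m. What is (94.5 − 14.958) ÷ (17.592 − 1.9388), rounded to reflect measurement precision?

94.5 − 14.958 = 79.542, limited to 1 d.p. → 3 s.f.; 17.592 − 1.9388 = 15.6532, limited to 3 d.p. → 5 s.f.
Carrying full precision, 79.542 ÷ 15.6532 = 5.08151687834…; keep min(3, 5) = 3 s.f.
Rounded to 3 significant figures: 5.08.

5.08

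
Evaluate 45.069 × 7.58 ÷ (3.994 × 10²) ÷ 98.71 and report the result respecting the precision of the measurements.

8.67 × 10⁻³

45.069 × 7.58 ÷ (3.994 × 10²) ÷ 98.71 = 0.00866518651445…
Multiplication/division keeps the fewest significant figures: 45.069 → 5 s.f., 7.58 → 3 s.f., 3.994 × 10² → 4 s.f., 98.71 → 4 s.f.; limit is 3.
Rounded to 3 significant figures: 8.67 × 10⁻³.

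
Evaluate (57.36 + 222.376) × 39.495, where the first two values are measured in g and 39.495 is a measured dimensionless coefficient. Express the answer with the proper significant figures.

57.36 g + 222.376 g = 279.736 g; the sum is limited to 2 decimal places (5 s.f.).
Carrying full precision, 279.736 × 39.495 = 11048.17332 g; 39.495 has 5 s.f., so the result keeps min(5, 5) = 5 s.f.
Rounded to 5 significant figures: 11048 g.

11048 g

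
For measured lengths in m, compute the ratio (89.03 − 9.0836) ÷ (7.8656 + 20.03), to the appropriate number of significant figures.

2.866

89.03 − 9.0836 = 79.9464, limited to 2 d.p. → 4 s.f.; 7.8656 + 20.03 = 27.8956, limited to 2 d.p. → 4 s.f.
Carrying full precision, 79.9464 ÷ 27.8956 = 2.86591433775…; keep min(4, 4) = 4 s.f.
Rounded to 4 significant figures: 2.866.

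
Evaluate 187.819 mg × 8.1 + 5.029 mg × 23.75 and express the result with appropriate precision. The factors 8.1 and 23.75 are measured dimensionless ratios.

1.6 × 10^3 mg

187.819 × 8.1 = 1521.3339 → 1.5 × 10^3 mg (2 s.f., last digit at the 10^2 place).
5.029 × 23.75 = 119.43875 → 119.4 mg (4 s.f., last digit at the 10^-1 place).
Sum: 1640.77265 mg; keep the coarser place, 10^2.
Result: 1.6 × 10^3 mg.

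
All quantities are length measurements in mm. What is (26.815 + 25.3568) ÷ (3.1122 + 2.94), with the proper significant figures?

26.815 + 25.3568 = 52.1718, limited to 3 d.p. → 5 s.f.; 3.1122 + 2.94 = 6.0522, limited to 2 d.p. → 3 s.f.
Carrying full precision, 52.1718 ÷ 6.0522 = 8.62030336076…; keep min(5, 3) = 3 s.f.
Rounded to 3 significant figures: 8.62.

8.62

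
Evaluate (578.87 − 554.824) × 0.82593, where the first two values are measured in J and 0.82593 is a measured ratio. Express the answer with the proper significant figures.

19.86 J

578.87 J − 554.824 J = 24.046 J; the difference is limited to 2 decimal places (4 s.f.).
Carrying full precision, 24.046 × 0.82593 = 19.86031278 J; 0.82593 has 5 s.f., so the result keeps min(4, 5) = 4 s.f.
Rounded to 4 significant figures: 19.86 J.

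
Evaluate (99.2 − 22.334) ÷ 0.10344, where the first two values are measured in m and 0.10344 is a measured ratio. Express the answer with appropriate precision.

99.2 m − 22.334 m = 76.866 m; the difference is limited to 1 decimal place (3 s.f.).
Carrying full precision, 76.866 ÷ 0.10344 = 743.097447796… m; 0.10344 has 5 s.f., so the result keeps min(3, 5) = 3 s.f.
Rounded to 3 significant figures: 743 m.

743 m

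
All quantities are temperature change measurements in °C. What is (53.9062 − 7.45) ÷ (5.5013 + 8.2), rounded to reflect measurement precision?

53.9062 − 7.45 = 46.4562, limited to 2 d.p. → 4 s.f.; 5.5013 + 8.2 = 13.7013, limited to 1 d.p. → 3 s.f.
Carrying full precision, 46.4562 ÷ 13.7013 = 3.39064176392…; keep min(4, 3) = 3 s.f.
Rounded to 3 significant figures: 3.39.

3.39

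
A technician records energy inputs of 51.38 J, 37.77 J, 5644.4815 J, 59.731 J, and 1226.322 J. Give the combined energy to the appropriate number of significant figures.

7019.68 J

51.38 J + 37.77 J + 5644.4815 J + 59.731 J + 1226.322 J = 7019.6845 J.
Addition/subtraction keeps the fewest decimal places: 51.38 → 2 decimal places, 37.77 → 2 decimal places, 5644.4815 → 4 decimal places, 59.731 → 3 decimal places, 1226.322 → 3 decimal places; limit is 2.
Rounded to 2 decimal places: 7019.68 J.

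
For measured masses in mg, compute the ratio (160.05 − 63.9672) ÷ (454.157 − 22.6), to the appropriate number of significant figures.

160.05 − 63.9672 = 96.0828, limited to 2 d.p. → 4 s.f.; 454.157 − 22.6 = 431.557, limited to 1 d.p. → 4 s.f.
Carrying full precision, 96.0828 ÷ 431.557 = 0.222642200219…; keep min(4, 4) = 4 s.f.
Rounded to 4 significant figures: 2.226 × 10⁻¹.

2.226 × 10⁻¹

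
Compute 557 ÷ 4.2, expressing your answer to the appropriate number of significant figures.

557 ÷ 4.2 = 132.619047619…
Multiplication/division keeps the fewest significant figures: 557 → 3 s.f., 4.2 → 2 s.f.; limit is 2.
Rounded to 2 significant figures: 1.3 × 10^2.

1.3 × 10^2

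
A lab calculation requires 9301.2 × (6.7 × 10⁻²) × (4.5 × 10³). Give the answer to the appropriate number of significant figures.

2.8 × 10⁶

9301.2 × (6.7 × 10⁻²) × (4.5 × 10³) = 2804311.8
Multiplication/division keeps the fewest significant figures: 9301.2 → 5 s.f., 6.7 × 10⁻² → 2 s.f., 4.5 × 10³ → 2 s.f.; limit is 2.
Rounded to 2 significant figures: 2.8 × 10⁶.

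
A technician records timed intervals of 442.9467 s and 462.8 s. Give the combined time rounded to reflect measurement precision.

442.9467 s + 462.8 s = 905.7467 s.
Addition/subtraction keeps the fewest decimal places: 442.9467 → 4 decimal places, 462.8 → 1 decimal place; limit is 1.
Rounded to 1 decimal place: 905.7 s.

905.7 s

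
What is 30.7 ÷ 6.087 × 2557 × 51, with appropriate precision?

6.6 × 10^5

30.7 ÷ 6.087 × 2557 × 51 = 657712.321341…
Multiplication/division keeps the fewest significant figures: 30.7 → 3 s.f., 6.087 → 4 s.f., 2557 → 4 s.f., 51 → 2 s.f.; limit is 2.
Rounded to 2 significant figures: 6.6 × 10^5.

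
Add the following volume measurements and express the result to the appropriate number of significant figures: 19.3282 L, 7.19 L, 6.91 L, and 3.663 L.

19.3282 L + 7.19 L + 6.91 L + 3.663 L = 37.0912 L.
Addition/subtraction keeps the fewest decimal places: 19.3282 → 4 decimal places, 7.19 → 2 decimal places, 6.91 → 2 decimal places, 3.663 → 3 decimal places; limit is 2.
Rounded to 2 decimal places: 37.09 L.

37.09 L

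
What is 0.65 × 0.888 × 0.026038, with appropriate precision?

0.015

0.65 × 0.888 × 0.026038 = 0.0150291336
Multiplication/division keeps the fewest significant figures: 0.65 → 2 s.f., 0.888 → 3 s.f., 0.026038 → 5 s.f.; limit is 2.
Rounded to 2 significant figures: 0.015.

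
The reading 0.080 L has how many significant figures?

0.080: leading zeros are not significant; trailing zeros after a decimal point are significant.

2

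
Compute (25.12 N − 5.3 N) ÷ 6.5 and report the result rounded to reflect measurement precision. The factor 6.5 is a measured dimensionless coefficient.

25.12 N − 5.3 N = 19.82 N; the difference is limited to 1 decimal place (3 s.f.).
Carrying full precision, 19.82 ÷ 6.5 = 3.04923076923… N; 6.5 has 2 s.f., so the result keeps min(3, 2) = 2 s.f.
Rounded to 2 significant figures: 3.0 N.

3.0 N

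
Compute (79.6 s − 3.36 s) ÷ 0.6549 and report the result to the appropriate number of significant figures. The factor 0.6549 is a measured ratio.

116 s

79.6 s − 3.36 s = 76.24 s; the difference is limited to 1 decimal place (3 s.f.).
Carrying full precision, 76.24 ÷ 0.6549 = 116.414719805… s; 0.6549 has 4 s.f., so the result keeps min(3, 4) = 3 s.f.
Rounded to 3 significant figures: 116 s.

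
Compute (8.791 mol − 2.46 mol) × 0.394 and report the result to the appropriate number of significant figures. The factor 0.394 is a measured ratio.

2.49 mol

8.791 mol − 2.46 mol = 6.331 mol; the difference is limited to 2 decimal places (3 s.f.).
Carrying full precision, 6.331 × 0.394 = 2.494414 mol; 0.394 has 3 s.f., so the result keeps min(3, 3) = 3 s.f.
Rounded to 3 significant figures: 2.49 mol.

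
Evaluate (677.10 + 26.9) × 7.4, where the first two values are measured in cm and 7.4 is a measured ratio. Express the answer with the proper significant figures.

5.2 × 10³ cm

677.10 cm + 26.9 cm = 704.00 cm; the sum is limited to 1 decimal place (4 s.f.).
Carrying full precision, 704.00 × 7.4 = 5209.6 cm; 7.4 has 2 s.f., so the result keeps min(4, 2) = 2 s.f.
Rounded to 2 significant figures: 5.2 × 10³ cm.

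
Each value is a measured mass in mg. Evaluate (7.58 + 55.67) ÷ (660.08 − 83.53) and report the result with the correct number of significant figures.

7.58 + 55.67 = 63.25, limited to 2 d.p. → 4 s.f.; 660.08 − 83.53 = 576.55, limited to 2 d.p. → 5 s.f.
Carrying full precision, 63.25 ÷ 576.55 = 0.109704275431…; keep min(4, 5) = 4 s.f.
Rounded to 4 significant figures: 0.1097.

0.1097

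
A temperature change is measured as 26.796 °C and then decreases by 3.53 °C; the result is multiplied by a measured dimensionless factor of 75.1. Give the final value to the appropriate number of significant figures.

1.75 × 10^3 °C

26.796 °C − 3.53 °C = 23.266 °C; the difference is limited to 2 decimal places (4 s.f.).
Carrying full precision, 23.266 × 75.1 = 1747.2766 °C; 75.1 has 3 s.f., so the result keeps min(4, 3) = 3 s.f.
Rounded to 3 significant figures: 1.75 × 10^3 °C.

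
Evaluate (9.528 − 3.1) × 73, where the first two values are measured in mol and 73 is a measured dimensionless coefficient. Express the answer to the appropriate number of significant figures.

9.528 mol − 3.1 mol = 6.428 mol; the difference is limited to 1 decimal place (2 s.f.).
Carrying full precision, 6.428 × 73 = 469.244 mol; 73 has 2 s.f., so the result keeps min(2, 2) = 2 s.f.
Rounded to 2 significant figures: 4.7 × 10^2 mol.

4.7 × 10^2 mol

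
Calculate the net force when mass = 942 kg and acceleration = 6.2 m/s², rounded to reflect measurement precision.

net force = 942 kg × 6.2 m/s² = 5840.4 N.
942 has 3 significant figures; 6.2 has 2.
Division/multiplication keeps the fewest: 2 significant figures.
Rounded: 5.8 × 10^3 N.

5.8 × 10^3 N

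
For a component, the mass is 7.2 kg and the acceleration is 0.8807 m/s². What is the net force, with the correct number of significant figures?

6.3 N

net force = 7.2 kg × 0.8807 m/s² = 6.34104 N.
7.2 has 2 significant figures; 0.8807 has 4.
Division/multiplication keeps the fewest: 2 significant figures.
Rounded: 6.3 N.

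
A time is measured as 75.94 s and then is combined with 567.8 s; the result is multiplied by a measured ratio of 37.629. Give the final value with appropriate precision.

75.94 s + 567.8 s = 643.74 s; the sum is limited to 1 decimal place (4 s.f.).
Carrying full precision, 643.74 × 37.629 = 24223.29246 s; 37.629 has 5 s.f., so the result keeps min(4, 5) = 4 s.f.
Rounded to 4 significant figures: 2.422 × 10^4 s.

2.422 × 10^4 s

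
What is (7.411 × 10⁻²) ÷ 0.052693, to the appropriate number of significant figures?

(7.411 × 10⁻²) ÷ 0.052693 = 1.4064486744…
Multiplication/division keeps the fewest significant figures: 7.411 × 10⁻² → 4 s.f., 0.052693 → 5 s.f.; limit is 4.
Rounded to 4 significant figures: 1.406.

1.406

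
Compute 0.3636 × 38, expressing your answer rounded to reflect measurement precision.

14

0.3636 × 38 = 13.8168
Multiplication/division keeps the fewest significant figures: 0.3636 → 4 s.f., 38 → 2 s.f.; limit is 2.
Rounded to 2 significant figures: 14.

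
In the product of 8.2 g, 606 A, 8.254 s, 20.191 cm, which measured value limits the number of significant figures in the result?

8.2 g

8.2 g → 2 s.f.; 606 A → 3 s.f.; 8.254 s → 4 s.f.; 20.191 cm → 5 s.f.
The fewest is 2 significant figures, from 8.2 g.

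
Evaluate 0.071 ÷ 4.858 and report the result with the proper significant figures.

0.071 ÷ 4.858 = 0.0146150679292…
Multiplication/division keeps the fewest significant figures: 0.071 → 2 s.f., 4.858 → 4 s.f.; limit is 2.
Rounded to 2 significant figures: 0.015.

0.015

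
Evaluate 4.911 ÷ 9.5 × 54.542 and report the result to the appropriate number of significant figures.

28

4.911 ÷ 9.5 × 54.542 = 28.1953433684…
Multiplication/division keeps the fewest significant figures: 4.911 → 4 s.f., 9.5 → 2 s.f., 54.542 → 5 s.f.; limit is 2.
Rounded to 2 significant figures: 28.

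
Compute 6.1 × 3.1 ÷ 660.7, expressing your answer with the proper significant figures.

2.9 × 10⁻²

6.1 × 3.1 ÷ 660.7 = 0.0286211593764…
Multiplication/division keeps the fewest significant figures: 6.1 → 2 s.f., 3.1 → 2 s.f., 660.7 → 4 s.f.; limit is 2.
Rounded to 2 significant figures: 2.9 × 10⁻².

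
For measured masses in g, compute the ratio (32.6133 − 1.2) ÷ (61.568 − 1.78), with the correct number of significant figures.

5.25 × 10^-1

32.6133 − 1.2 = 31.4133, limited to 1 d.p. → 3 s.f.; 61.568 − 1.78 = 59.788, limited to 2 d.p. → 4 s.f.
Carrying full precision, 31.4133 ÷ 59.788 = 0.525411453803…; keep min(3, 4) = 3 s.f.
Rounded to 3 significant figures: 5.25 × 10^-1.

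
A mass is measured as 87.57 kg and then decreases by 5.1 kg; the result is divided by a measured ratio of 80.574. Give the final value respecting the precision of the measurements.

1.02 kg

87.57 kg − 5.1 kg = 82.47 kg; the difference is limited to 1 decimal place (3 s.f.).
Carrying full precision, 82.47 ÷ 80.574 = 1.0235311639… kg; 80.574 has 5 s.f., so the result keeps min(3, 5) = 3 s.f.
Rounded to 3 significant figures: 1.02 kg.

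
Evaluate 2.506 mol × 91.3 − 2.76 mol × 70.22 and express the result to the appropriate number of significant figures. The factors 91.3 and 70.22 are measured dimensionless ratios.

35 mol

2.506 × 91.3 = 228.7978 → 229 mol (3 s.f., last digit at the 10^0 place).
2.76 × 70.22 = 193.8072 → 1.94 × 10^2 mol (3 s.f., last digit at the 10^0 place).
Difference: 34.9906 mol; keep the coarser place, 10^0.
Result: 35 mol.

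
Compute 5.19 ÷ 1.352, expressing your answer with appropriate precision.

3.84

5.19 ÷ 1.352 = 3.83875739645…
Multiplication/division keeps the fewest significant figures: 5.19 → 3 s.f., 1.352 → 4 s.f.; limit is 3.
Rounded to 3 significant figures: 3.84.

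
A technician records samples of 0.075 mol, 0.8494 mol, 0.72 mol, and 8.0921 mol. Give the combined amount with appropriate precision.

9.74 mol

0.075 mol + 0.8494 mol + 0.72 mol + 8.0921 mol = 9.7365 mol.
Addition/subtraction keeps the fewest decimal places: 0.075 → 3 decimal places, 0.8494 → 4 decimal places, 0.72 → 2 decimal places, 8.0921 → 4 decimal places; limit is 2.
Rounded to 2 decimal places: 9.74 mol.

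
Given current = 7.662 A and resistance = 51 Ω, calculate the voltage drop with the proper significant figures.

3.9 × 10^2 V

voltage drop = 7.662 A × 51 Ω = 390.762 V.
7.662 has 4 significant figures; 51 has 2.
Division/multiplication keeps the fewest: 2 significant figures.
Rounded: 3.9 × 10^2 V.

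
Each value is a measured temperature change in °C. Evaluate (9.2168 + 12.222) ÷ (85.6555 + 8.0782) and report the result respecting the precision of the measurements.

0.22872

9.2168 + 12.222 = 21.4388, limited to 3 d.p. → 5 s.f.; 85.6555 + 8.0782 = 93.7337, limited to 4 d.p. → 6 s.f.
Carrying full precision, 21.4388 ÷ 93.7337 = 0.22872030017…; keep min(5, 6) = 5 s.f.
Rounded to 5 significant figures: 0.22872.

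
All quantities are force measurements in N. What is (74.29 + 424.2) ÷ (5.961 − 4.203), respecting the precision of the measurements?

74.29 + 424.2 = 498.49, limited to 1 d.p. → 4 s.f.; 5.961 − 4.203 = 1.758, limited to 3 d.p. → 4 s.f.
Carrying full precision, 498.49 ÷ 1.758 = 283.555176337…; keep min(4, 4) = 4 s.f.
Rounded to 4 significant figures: 283.6.

283.6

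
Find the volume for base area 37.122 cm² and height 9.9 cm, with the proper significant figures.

3.7 × 10² cm³

volume = 37.122 cm² × 9.9 cm = 367.5078 cm³.
37.122 has 5 significant figures; 9.9 has 2.
Division/multiplication keeps the fewest: 2 significant figures.
Rounded: 3.7 × 10² cm³.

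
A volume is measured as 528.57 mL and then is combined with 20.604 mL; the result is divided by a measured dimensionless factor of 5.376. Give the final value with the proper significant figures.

102.2 mL

528.57 mL + 20.604 mL = 549.174 mL; the sum is limited to 2 decimal places (5 s.f.).
Carrying full precision, 549.174 ÷ 5.376 = 102.152901786… mL; 5.376 has 4 s.f., so the result keeps min(5, 4) = 4 s.f.
Rounded to 4 significant figures: 102.2 mL.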